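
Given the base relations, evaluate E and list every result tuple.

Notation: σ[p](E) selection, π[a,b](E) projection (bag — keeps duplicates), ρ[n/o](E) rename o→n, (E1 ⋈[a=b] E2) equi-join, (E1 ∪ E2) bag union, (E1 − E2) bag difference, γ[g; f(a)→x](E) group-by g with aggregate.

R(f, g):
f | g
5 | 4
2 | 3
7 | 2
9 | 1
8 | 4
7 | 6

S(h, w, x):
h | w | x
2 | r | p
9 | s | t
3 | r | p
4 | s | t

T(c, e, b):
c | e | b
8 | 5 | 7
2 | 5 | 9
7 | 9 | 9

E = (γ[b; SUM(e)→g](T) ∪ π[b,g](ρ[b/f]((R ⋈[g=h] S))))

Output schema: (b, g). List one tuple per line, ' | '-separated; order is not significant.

Subexpression sizes:
  T → 3
  γ[b; SUM(e)→g](T) → 2
  R → 6
  S → 4
  (R ⋈[g=h] S) → 4
  ρ[b/f]((R ⋈[g=h] S)) → 4
  π[b,g](ρ[b/f]((R ⋈[g=h] S))) → 4
  (γ[b; SUM(e)→g](T) ∪ π[b,g](ρ[b/f]((R ⋈[g=h] S)))) → 6

== RESULT ==
b | g
2 | 3
5 | 4
7 | 2
7 | 5
8 | 4
9 | 14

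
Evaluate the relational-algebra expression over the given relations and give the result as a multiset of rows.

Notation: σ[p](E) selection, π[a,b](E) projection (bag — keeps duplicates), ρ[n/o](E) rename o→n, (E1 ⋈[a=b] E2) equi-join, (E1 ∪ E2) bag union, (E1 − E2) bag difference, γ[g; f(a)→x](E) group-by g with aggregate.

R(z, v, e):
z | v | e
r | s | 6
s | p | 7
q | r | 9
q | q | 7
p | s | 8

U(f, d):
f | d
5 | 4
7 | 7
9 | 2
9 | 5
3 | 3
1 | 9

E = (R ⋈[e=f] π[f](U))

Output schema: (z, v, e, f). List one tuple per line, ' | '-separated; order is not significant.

Per-node cardinality:
  R → 5
  U → 6
  π[f](U) → 6
  (R ⋈[e=f] π[f](U)) → 4

== RESULT ==
z | v | e | f
q | q | 7 | 7
q | r | 9 | 9
q | r | 9 | 9
s | p | 7 | 7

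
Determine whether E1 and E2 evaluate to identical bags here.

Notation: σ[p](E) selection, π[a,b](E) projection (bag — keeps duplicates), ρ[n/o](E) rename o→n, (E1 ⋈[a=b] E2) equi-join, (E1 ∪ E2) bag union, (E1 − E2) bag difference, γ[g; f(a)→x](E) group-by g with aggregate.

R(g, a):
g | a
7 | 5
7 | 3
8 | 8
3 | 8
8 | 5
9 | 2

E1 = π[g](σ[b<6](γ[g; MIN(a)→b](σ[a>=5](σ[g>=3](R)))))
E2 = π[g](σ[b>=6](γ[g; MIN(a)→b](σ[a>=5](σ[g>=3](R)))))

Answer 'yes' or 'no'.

E1 row counts bottom-up:
  R → 6
  σ[g>=3](R) → 6
  σ[a>=5](σ[g>=3](R)) → 4
  γ[g; MIN(a)→b](σ[a>=5](σ[g>=3](R))) → 3
  σ[b<6](γ[g; MIN(a)→b](σ[a>=5](σ[g>=3](R)))) → 2
  π[g](σ[b<6](γ[g; MIN(a)→b](σ[a>=5](σ[g>=3](R))))) → 2
E2 row counts bottom-up:
  R → 6
  σ[g>=3](R) → 6
  σ[a>=5](σ[g>=3](R)) → 4
  γ[g; MIN(a)→b](σ[a>=5](σ[g>=3](R))) → 3
  σ[b>=6](γ[g; MIN(a)→b](σ[a>=5](σ[g>=3](R)))) → 1
  π[g](σ[b>=6](γ[g; MIN(a)→b](σ[a>=5](σ[g>=3](R))))) → 1

E1 result:
g
7
8
E2 result:
g
3
Witness: (7,) appears 1× in E1 but 0× in E2.

no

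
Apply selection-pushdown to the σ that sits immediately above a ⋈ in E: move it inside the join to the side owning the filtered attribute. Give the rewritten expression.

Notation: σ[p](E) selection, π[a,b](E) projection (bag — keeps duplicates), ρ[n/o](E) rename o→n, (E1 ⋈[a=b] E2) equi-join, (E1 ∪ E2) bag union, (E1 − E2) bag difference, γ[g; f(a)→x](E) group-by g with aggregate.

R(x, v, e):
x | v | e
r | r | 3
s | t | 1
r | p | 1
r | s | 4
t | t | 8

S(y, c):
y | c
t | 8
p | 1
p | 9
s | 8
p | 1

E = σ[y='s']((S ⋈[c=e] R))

σ filters on y, owned by the left side.
E' = (σ[y='s'](S) ⋈[c=e] R)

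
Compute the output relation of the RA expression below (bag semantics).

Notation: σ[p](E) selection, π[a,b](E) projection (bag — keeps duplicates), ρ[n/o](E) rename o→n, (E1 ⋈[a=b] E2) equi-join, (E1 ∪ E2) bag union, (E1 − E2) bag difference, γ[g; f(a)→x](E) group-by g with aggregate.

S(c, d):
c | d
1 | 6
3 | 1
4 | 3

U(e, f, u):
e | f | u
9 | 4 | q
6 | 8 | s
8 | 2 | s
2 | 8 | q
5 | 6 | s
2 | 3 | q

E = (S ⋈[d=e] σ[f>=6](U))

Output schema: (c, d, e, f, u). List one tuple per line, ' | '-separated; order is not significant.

Subexpression sizes:
  S → 3
  U → 6
  σ[f>=6](U) → 3
  (S ⋈[d=e] σ[f>=6](U)) → 1

== RESULT ==
c | d | e | f | u
1 | 6 | 6 | 8 | s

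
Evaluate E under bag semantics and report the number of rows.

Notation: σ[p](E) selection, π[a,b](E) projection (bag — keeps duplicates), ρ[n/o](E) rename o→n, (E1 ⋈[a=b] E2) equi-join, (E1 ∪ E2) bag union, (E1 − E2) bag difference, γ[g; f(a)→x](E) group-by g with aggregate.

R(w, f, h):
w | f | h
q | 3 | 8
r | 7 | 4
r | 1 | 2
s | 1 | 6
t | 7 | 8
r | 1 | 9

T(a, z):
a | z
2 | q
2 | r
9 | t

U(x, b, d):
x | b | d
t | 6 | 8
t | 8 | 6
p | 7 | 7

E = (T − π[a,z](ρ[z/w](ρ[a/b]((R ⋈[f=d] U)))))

Stepwise |·|:
  T → 3
  R → 6
  U → 3
  (R ⋈[f=d] U) → 2
  ρ[a/b]((R ⋈[f=d] U)) → 2
  ρ[z/w](ρ[a/b]((R ⋈[f=d] U))) → 2
  π[a,z](ρ[z/w](ρ[a/b]((R ⋈[f=d] U)))) → 2
  (T − π[a,z](ρ[z/w](ρ[a/b]((R ⋈[f=d] U))))) → 3

|E| = 3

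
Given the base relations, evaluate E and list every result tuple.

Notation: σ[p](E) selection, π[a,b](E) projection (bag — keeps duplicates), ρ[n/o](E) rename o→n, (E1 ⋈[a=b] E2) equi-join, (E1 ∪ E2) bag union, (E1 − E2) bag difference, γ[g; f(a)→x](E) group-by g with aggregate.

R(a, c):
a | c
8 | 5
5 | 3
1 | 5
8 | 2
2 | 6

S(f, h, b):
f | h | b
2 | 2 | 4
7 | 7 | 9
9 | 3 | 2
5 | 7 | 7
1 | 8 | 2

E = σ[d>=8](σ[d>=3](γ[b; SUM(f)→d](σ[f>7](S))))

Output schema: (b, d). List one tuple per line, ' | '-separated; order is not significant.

Row counts bottom-up:
  S → 5
  σ[f>7](S) → 1
  γ[b; SUM(f)→d](σ[f>7](S)) → 1
  σ[d>=3](γ[b; SUM(f)→d](σ[f>7](S))) → 1
  σ[d>=8](σ[d>=3](γ[b; SUM(f)→d](σ[f>7](S)))) → 1

== RESULT ==
b | d
2 | 9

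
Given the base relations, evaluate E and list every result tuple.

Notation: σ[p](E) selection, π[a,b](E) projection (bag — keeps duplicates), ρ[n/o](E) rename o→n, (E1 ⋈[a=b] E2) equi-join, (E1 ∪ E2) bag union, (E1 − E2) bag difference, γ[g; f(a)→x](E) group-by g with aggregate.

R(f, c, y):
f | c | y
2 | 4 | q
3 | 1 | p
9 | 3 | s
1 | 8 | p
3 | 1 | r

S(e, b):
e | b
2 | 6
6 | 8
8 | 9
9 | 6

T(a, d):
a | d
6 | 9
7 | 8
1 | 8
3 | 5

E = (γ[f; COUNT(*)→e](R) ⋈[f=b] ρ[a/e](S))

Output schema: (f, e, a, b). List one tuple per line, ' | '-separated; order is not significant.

Subexpression sizes:
  R → 5
  γ[f; COUNT(*)→e](R) → 4
  S → 4
  ρ[a/e](S) → 4
  (γ[f; COUNT(*)→e](R) ⋈[f=b] ρ[a/e](S)) → 1

== RESULT ==
f | e | a | b
9 | 1 | 8 | 9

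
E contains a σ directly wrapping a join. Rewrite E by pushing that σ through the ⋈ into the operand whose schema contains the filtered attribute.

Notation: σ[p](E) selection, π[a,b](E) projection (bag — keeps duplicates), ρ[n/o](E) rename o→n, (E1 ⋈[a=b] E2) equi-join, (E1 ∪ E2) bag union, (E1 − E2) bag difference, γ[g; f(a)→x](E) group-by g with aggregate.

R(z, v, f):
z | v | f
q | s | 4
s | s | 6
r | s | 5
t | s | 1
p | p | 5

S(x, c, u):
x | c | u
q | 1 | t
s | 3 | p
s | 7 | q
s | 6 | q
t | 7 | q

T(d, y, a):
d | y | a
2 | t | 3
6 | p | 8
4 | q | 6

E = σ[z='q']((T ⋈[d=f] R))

σ filters on z, owned by the right side.
E' = (T ⋈[d=f] σ[z='q'](R))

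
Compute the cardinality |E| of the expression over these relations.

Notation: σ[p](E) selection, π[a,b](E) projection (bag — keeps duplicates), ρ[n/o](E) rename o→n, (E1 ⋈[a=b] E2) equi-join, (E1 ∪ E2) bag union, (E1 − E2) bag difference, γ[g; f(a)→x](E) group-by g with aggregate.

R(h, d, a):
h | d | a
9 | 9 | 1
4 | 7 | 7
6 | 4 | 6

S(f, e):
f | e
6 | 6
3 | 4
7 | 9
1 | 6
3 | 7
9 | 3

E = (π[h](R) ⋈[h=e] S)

Per-node cardinality:
  R → 3
  π[h](R) → 3
  S → 6
  (π[h](R) ⋈[h=e] S) → 4

|E| = 4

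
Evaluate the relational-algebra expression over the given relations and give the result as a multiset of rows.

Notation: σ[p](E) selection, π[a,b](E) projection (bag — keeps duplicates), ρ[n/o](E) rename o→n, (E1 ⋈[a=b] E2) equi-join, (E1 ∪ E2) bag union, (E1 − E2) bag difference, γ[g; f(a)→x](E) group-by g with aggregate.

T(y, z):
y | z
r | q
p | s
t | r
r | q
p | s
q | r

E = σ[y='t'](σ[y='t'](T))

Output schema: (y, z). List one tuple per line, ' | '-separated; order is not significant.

Row counts bottom-up:
  T → 6
  σ[y='t'](T) → 1
  σ[y='t'](σ[y='t'](T)) → 1

== RESULT ==
y | z
t | r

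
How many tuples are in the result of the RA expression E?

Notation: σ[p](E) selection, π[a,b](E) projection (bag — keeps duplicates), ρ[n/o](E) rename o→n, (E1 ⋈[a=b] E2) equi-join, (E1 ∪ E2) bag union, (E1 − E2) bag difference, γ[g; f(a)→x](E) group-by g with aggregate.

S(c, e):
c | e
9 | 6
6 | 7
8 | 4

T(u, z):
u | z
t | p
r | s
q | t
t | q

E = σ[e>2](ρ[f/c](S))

Stepwise |·|:
  S → 3
  ρ[f/c](S) → 3
  σ[e>2](ρ[f/c](S)) → 3

|E| = 3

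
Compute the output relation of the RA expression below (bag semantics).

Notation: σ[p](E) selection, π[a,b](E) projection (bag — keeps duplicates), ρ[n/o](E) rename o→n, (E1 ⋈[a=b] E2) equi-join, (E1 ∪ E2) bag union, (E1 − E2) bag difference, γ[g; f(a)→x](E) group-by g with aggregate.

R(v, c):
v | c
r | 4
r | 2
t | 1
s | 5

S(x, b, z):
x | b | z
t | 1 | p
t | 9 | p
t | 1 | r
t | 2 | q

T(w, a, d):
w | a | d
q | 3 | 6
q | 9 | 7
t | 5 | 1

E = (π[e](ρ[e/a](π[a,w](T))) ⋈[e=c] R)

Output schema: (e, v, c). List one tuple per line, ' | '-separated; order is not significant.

Per-node cardinality:
  T → 3
  π[a,w](T) → 3
  ρ[e/a](π[a,w](T)) → 3
  π[e](ρ[e/a](π[a,w](T))) → 3
  R → 4
  (π[e](ρ[e/a](π[a,w](T))) ⋈[e=c] R) → 1

== RESULT ==
e | v | c
5 | s | 5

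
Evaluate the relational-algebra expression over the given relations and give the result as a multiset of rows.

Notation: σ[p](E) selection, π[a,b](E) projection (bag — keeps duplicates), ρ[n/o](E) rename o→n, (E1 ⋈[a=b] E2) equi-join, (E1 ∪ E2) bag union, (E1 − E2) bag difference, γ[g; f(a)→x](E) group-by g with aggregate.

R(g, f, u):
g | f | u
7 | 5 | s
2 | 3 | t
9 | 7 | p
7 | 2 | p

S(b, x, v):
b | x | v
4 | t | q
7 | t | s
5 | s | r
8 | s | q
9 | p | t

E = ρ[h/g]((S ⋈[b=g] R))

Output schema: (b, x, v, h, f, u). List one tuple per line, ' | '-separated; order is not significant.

Row counts bottom-up:
  S → 5
  R → 4
  (S ⋈[b=g] R) → 3
  ρ[h/g]((S ⋈[b=g] R)) → 3

== RESULT ==
b | x | v | h | f | u
7 | t | s | 7 | 2 | p
7 | t | s | 7 | 5 | s
9 | p | t | 9 | 7 | p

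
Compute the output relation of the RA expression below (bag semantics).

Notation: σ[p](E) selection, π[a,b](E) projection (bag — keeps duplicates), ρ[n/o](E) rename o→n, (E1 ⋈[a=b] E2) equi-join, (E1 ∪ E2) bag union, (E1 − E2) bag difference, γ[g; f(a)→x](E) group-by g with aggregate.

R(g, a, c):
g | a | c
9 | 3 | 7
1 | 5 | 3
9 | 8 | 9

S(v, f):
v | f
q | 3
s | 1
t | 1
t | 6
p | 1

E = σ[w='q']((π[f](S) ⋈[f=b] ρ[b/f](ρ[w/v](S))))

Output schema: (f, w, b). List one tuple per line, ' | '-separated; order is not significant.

Per-node cardinality:
  S → 5
  π[f](S) → 5
  S → 5
  ρ[w/v](S) → 5
  ρ[b/f](ρ[w/v](S)) → 5
  (π[f](S) ⋈[f=b] ρ[b/f](ρ[w/v](S))) → 11
  σ[w='q']((π[f](S) ⋈[f=b] ρ[b/f](ρ[w/v](S)))) → 1

== RESULT ==
f | w | b
3 | q | 3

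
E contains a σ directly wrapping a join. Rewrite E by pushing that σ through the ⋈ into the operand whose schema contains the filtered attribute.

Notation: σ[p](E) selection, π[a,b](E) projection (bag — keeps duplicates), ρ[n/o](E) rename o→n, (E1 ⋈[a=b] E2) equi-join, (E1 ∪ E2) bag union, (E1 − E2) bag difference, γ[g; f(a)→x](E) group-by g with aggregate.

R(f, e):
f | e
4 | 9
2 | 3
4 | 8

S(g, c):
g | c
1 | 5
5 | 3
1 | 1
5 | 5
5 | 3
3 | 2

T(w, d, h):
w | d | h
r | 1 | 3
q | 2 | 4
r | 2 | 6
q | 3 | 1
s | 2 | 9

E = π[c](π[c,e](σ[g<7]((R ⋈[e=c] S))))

σ filters on g, owned by the right side.
E' = π[c](π[c,e]((R ⋈[e=c] σ[g<7](S))))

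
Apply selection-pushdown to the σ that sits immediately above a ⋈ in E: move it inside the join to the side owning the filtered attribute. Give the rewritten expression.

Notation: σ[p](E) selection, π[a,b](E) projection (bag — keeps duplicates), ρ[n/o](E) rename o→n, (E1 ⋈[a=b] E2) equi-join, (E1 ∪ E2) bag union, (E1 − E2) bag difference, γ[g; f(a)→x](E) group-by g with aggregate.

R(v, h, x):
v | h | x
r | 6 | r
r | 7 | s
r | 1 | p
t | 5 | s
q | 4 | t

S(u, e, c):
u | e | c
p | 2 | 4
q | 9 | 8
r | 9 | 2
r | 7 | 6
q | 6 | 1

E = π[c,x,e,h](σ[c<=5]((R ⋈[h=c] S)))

σ filters on c, owned by the right side.
E' = π[c,x,e,h]((R ⋈[h=c] σ[c<=5](S)))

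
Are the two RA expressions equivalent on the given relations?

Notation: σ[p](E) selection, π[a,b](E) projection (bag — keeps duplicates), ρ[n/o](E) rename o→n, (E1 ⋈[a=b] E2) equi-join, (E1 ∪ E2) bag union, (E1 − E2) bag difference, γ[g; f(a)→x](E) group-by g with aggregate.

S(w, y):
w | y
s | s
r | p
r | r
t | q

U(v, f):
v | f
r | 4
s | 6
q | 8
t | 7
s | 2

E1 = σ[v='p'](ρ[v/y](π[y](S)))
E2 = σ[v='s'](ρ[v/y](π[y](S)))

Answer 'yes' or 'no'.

E1 row counts bottom-up:
  S → 4
  π[y](S) → 4
  ρ[v/y](π[y](S)) → 4
  σ[v='p'](ρ[v/y](π[y](S))) → 1
E2 row counts bottom-up:
  S → 4
  π[y](S) → 4
  ρ[v/y](π[y](S)) → 4
  σ[v='s'](ρ[v/y](π[y](S))) → 1

E1 result:
v
p
E2 result:
v
s
Witness: ('p',) appears 1× in E1 but 0× in E2.

no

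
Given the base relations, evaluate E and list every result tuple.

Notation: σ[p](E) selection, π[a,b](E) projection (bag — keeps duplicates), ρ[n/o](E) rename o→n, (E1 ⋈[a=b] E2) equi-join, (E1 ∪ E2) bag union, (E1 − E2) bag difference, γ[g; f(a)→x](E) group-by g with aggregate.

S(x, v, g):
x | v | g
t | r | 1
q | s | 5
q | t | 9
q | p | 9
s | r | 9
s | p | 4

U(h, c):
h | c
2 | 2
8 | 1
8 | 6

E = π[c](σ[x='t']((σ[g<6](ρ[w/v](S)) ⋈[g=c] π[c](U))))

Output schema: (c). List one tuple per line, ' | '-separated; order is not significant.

Row counts bottom-up:
  S → 6
  ρ[w/v](S) → 6
  σ[g<6](ρ[w/v](S)) → 3
  U → 3
  π[c](U) → 3
  (σ[g<6](ρ[w/v](S)) ⋈[g=c] π[c](U)) → 1
  σ[x='t']((σ[g<6](ρ[w/v](S)) ⋈[g=c] π[c](U))) → 1
  π[c](σ[x='t']((σ[g<6](ρ[w/v](S)) ⋈[g=c] π[c](U)))) → 1

== RESULT ==
c
1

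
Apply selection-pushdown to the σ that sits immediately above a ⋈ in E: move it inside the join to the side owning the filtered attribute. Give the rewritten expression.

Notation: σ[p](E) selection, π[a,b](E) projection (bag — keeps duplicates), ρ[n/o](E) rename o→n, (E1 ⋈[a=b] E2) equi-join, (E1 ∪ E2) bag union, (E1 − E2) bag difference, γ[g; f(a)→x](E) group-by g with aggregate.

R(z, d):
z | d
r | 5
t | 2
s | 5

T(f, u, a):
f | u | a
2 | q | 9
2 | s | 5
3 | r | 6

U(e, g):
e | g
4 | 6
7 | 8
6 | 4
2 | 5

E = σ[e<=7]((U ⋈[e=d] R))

σ filters on e, owned by the left side.
E' = (σ[e<=7](U) ⋈[e=d] R)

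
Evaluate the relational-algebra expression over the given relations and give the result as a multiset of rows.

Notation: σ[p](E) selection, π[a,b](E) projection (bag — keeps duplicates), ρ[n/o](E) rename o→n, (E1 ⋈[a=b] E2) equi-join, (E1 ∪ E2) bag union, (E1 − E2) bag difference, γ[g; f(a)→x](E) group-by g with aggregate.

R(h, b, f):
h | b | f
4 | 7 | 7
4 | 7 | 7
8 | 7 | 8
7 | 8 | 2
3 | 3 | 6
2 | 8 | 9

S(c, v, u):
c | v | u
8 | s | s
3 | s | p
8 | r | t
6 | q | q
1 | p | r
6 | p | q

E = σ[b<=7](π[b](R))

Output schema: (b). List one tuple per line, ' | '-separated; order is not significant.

Per-node cardinality:
  R → 6
  π[b](R) → 6
  σ[b<=7](π[b](R)) → 4

== RESULT ==
b
3
7
7
7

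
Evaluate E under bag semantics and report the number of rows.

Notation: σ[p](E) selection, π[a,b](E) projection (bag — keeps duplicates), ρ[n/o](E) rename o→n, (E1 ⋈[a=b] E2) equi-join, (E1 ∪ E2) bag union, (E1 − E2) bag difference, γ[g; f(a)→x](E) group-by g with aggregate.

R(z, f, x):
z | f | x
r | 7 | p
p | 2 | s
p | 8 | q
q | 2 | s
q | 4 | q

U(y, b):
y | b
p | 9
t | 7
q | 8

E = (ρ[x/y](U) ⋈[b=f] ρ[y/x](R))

Row counts bottom-up:
  U → 3
  ρ[x/y](U) → 3
  R → 5
  ρ[y/x](R) → 5
  (ρ[x/y](U) ⋈[b=f] ρ[y/x](R)) → 2

|E| = 2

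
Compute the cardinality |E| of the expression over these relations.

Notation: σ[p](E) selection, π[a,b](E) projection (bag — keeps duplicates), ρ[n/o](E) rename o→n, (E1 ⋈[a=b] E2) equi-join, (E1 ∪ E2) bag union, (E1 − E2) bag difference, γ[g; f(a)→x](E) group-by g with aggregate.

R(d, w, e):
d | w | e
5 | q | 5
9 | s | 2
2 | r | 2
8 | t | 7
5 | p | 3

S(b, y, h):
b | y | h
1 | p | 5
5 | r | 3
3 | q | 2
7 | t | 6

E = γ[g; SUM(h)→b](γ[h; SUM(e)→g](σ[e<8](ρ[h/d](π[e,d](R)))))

Per-node cardinality:
  R → 5
  π[e,d](R) → 5
  ρ[h/d](π[e,d](R)) → 5
  σ[e<8](ρ[h/d](π[e,d](R))) → 5
  γ[h; SUM(e)→g](σ[e<8](ρ[h/d](π[e,d](R)))) → 4
  γ[g; SUM(h)→b](γ[h; SUM(e)→g](σ[e<8](ρ[h/d](π[e,d](R))))) → 3

|E| = 3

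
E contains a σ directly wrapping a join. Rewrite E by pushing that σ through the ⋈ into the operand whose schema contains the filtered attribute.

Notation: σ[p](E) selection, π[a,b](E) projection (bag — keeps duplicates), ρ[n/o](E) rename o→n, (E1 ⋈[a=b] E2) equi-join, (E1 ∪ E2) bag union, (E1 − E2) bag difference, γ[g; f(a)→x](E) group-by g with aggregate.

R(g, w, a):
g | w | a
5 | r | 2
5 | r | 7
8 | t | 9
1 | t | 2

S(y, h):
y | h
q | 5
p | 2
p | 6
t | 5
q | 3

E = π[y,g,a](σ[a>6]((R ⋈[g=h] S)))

σ filters on a, owned by the left side.
E' = π[y,g,a]((σ[a>6](R) ⋈[g=h] S))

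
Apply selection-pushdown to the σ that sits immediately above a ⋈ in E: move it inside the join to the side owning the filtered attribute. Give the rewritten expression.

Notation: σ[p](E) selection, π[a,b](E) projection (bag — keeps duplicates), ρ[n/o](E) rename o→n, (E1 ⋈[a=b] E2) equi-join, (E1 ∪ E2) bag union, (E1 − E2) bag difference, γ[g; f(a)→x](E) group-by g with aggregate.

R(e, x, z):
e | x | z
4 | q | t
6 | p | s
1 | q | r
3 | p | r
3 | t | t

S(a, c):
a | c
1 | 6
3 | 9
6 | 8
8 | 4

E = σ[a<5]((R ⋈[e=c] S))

σ filters on a, owned by the right side.
E' = (R ⋈[e=c] σ[a<5](S))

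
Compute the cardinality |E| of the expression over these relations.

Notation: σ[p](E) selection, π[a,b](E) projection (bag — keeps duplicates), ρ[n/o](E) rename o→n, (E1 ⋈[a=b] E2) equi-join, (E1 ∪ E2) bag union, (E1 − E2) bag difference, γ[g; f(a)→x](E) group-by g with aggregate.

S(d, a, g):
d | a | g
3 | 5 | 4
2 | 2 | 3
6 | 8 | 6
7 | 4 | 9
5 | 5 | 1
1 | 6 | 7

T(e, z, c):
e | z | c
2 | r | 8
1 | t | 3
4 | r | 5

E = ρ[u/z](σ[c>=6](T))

Subexpression sizes:
  T → 3
  σ[c>=6](T) → 1
  ρ[u/z](σ[c>=6](T)) → 1

|E| = 1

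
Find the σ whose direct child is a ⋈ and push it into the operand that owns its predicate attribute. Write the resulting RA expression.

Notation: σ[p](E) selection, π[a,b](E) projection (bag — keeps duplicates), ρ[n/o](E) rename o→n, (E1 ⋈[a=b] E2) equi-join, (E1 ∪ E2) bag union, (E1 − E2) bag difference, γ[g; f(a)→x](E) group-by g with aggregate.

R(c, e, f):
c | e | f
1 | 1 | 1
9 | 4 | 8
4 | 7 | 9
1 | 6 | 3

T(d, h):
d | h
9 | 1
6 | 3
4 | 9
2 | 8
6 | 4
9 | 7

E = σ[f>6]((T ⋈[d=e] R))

σ filters on f, owned by the right side.
E' = (T ⋈[d=e] σ[f>6](R))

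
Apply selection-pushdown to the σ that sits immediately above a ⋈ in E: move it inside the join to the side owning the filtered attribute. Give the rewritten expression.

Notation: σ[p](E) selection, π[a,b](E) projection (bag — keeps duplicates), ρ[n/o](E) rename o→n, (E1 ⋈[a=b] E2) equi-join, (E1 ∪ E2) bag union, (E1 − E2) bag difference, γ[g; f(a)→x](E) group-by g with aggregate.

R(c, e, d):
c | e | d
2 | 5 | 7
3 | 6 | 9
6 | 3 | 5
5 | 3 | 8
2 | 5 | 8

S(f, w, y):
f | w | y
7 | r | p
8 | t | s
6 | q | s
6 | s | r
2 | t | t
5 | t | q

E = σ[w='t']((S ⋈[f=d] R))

σ filters on w, owned by the left side.
E' = (σ[w='t'](S) ⋈[f=d] R)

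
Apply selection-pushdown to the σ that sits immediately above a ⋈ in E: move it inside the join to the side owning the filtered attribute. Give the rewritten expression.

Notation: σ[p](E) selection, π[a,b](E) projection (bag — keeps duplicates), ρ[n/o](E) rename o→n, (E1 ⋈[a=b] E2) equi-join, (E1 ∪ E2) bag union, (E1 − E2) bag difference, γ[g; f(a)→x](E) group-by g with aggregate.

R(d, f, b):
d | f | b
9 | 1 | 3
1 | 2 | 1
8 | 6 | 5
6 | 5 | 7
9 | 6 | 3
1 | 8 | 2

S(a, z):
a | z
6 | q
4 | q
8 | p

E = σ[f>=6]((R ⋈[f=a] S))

σ filters on f, owned by the left side.
E' = (σ[f>=6](R) ⋈[f=a] S)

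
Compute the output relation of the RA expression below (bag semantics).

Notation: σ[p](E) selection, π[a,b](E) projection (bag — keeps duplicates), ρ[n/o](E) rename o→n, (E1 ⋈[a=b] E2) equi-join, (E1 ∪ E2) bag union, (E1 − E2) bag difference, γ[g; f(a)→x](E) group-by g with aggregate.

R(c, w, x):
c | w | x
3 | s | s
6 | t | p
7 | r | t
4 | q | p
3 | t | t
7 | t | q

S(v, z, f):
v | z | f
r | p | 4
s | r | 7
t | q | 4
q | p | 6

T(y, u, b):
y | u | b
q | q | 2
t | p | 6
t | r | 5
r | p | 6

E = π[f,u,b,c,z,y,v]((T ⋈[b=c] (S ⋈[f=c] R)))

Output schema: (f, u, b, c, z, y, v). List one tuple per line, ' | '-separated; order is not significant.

Row counts bottom-up:
  T → 4
  S → 4
  R → 6
  (S ⋈[f=c] R) → 5
  (T ⋈[b=c] (S ⋈[f=c] R)) → 2
  π[f,u,b,c,z,y,v]((T ⋈[b=c] (S ⋈[f=c] R))) → 2

== RESULT ==
f | u | b | c | z | y | v
6 | p | 6 | 6 | p | r | q
6 | p | 6 | 6 | p | t | q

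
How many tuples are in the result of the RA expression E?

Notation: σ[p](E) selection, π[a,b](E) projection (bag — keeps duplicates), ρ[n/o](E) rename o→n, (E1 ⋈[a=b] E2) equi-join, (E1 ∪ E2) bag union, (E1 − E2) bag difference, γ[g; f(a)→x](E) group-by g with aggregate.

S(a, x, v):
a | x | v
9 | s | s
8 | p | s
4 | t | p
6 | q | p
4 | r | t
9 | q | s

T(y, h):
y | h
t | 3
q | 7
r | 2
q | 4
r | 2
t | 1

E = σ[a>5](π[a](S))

Per-node cardinality:
  S → 6
  π[a](S) → 6
  σ[a>5](π[a](S)) → 4

|E| = 4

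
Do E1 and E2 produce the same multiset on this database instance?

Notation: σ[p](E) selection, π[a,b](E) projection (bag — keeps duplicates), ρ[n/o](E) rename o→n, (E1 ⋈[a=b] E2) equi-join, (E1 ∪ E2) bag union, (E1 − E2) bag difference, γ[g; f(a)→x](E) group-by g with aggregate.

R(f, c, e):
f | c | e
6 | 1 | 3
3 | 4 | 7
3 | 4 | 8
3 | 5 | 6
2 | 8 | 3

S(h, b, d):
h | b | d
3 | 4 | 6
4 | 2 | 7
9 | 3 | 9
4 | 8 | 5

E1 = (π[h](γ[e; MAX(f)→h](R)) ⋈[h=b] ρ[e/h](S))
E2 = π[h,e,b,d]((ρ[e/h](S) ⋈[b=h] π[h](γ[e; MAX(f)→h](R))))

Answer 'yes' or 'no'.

E1 row counts bottom-up:
  R → 5
  γ[e; MAX(f)→h](R) → 4
  π[h](γ[e; MAX(f)→h](R)) → 4
  S → 4
  ρ[e/h](S) → 4
  (π[h](γ[e; MAX(f)→h](R)) ⋈[h=b] ρ[e/h](S)) → 3
E2 row counts bottom-up:
  S → 4
  ρ[e/h](S) → 4
  R → 5
  γ[e; MAX(f)→h](R) → 4
  π[h](γ[e; MAX(f)→h](R)) → 4
  (ρ[e/h](S) ⋈[b=h] π[h](γ[e; MAX(f)→h](R))) → 3
  π[h,e,b,d]((ρ[e/h](S) ⋈[b=h] π[h](γ[e; MAX(f)→h](R)))) → 3

E1 and E2 produce the same multiset:
h | e | b | d
3 | 9 | 3 | 9
3 | 9 | 3 | 9
3 | 9 | 3 | 9

yes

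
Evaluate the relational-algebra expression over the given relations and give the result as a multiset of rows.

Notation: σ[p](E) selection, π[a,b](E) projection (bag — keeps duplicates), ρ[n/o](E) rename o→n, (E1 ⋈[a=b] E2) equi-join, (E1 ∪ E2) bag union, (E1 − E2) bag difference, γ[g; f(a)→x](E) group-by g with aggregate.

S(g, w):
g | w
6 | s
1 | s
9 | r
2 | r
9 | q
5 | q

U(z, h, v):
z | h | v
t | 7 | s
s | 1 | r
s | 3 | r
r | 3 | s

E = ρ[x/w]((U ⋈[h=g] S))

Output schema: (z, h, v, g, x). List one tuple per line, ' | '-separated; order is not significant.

Stepwise |·|:
  U → 4
  S → 6
  (U ⋈[h=g] S) → 1
  ρ[x/w]((U ⋈[h=g] S)) → 1

== RESULT ==
z | h | v | g | x
s | 1 | r | 1 | s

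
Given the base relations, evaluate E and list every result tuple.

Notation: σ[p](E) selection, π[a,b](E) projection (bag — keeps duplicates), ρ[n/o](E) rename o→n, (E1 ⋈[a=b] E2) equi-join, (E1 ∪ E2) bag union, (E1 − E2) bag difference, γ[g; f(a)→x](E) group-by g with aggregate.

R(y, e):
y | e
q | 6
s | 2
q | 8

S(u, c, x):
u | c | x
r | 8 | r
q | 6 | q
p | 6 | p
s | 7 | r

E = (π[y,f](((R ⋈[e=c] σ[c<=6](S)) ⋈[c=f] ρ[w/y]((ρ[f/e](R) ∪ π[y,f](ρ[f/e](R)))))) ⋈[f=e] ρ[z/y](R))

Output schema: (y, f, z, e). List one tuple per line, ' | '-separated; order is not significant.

Row counts bottom-up:
  R → 3
  S → 4
  σ[c<=6](S) → 2
  (R ⋈[e=c] σ[c<=6](S)) → 2
  R → 3
  ρ[f/e](R) → 3
  R → 3
  ρ[f/e](R) → 3
  π[y,f](ρ[f/e](R)) → 3
  (ρ[f/e](R) ∪ π[y,f](ρ[f/e](R))) → 6
  ρ[w/y]((ρ[f/e](R) ∪ π[y,f](ρ[f/e](R)))) → 6
  ((R ⋈[e=c] σ[c<=6](S)) ⋈[c=f] ρ[w/y]((ρ[f/e](R) ∪ π[y,f](ρ[f/e](R))))) → 4
  π[y,f](((R ⋈[e=c] σ[c<=6](S)) ⋈[c=f] ρ[w/y]((ρ[f/e](R) ∪ π[y,f](ρ[f/e](R)))))) → 4
  R → 3
  ρ[z/y](R) → 3
  (π[y,f](((R ⋈[e=c] σ[c<=6](S)) ⋈[c=f] ρ[w/y]((ρ[f/e](R) ∪ π[y,f](ρ[f/e](R)))))) ⋈[f=e] ρ[z/y](R)) → 4

== RESULT ==
y | f | z | e
q | 6 | q | 6
q | 6 | q | 6
q | 6 | q | 6
q | 6 | q | 6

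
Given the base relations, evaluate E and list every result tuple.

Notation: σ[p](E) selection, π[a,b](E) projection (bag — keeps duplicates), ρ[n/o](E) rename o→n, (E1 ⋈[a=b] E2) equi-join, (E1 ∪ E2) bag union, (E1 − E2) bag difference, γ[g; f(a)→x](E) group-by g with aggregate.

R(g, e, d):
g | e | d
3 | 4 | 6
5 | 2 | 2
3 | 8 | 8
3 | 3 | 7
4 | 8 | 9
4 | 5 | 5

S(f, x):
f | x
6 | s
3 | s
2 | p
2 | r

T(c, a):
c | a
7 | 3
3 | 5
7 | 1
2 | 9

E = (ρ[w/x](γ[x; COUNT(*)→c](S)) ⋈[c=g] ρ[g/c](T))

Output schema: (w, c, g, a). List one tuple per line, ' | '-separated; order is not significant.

Subexpression sizes:
  S → 4
  γ[x; COUNT(*)→c](S) → 3
  ρ[w/x](γ[x; COUNT(*)→c](S)) → 3
  T → 4
  ρ[g/c](T) → 4
  (ρ[w/x](γ[x; COUNT(*)→c](S)) ⋈[c=g] ρ[g/c](T)) → 1

== RESULT ==
w | c | g | a
s | 2 | 2 | 9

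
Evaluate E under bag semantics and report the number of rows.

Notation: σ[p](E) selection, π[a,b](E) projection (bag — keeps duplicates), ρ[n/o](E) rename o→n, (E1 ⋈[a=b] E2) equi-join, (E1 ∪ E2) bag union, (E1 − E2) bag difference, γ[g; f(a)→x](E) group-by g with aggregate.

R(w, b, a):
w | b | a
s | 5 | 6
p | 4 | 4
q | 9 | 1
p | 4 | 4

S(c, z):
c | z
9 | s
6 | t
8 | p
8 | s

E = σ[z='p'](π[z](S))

Subexpression sizes:
  S → 4
  π[z](S) → 4
  σ[z='p'](π[z](S)) → 1

|E| = 1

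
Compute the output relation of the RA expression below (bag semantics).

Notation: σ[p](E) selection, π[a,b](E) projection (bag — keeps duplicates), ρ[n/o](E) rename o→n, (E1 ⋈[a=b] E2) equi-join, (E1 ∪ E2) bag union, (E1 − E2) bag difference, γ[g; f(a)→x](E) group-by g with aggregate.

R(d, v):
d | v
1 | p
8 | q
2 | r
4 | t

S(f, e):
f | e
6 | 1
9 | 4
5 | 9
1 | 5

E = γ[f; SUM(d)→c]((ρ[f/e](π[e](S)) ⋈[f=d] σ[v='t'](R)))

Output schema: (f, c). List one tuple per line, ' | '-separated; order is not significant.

Stepwise |·|:
  S → 4
  π[e](S) → 4
  ρ[f/e](π[e](S)) → 4
  R → 4
  σ[v='t'](R) → 1
  (ρ[f/e](π[e](S)) ⋈[f=d] σ[v='t'](R)) → 1
  γ[f; SUM(d)→c]((ρ[f/e](π[e](S)) ⋈[f=d] σ[v='t'](R))) → 1

== RESULT ==
f | c
4 | 4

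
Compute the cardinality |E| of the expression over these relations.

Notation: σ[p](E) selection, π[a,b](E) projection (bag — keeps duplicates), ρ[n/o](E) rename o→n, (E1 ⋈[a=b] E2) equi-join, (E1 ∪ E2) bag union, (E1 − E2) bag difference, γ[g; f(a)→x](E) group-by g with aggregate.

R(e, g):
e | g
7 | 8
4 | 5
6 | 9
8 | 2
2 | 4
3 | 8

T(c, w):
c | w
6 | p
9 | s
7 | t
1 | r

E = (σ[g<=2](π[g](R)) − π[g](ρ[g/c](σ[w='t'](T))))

Subexpression sizes:
  R → 6
  π[g](R) → 6
  σ[g<=2](π[g](R)) → 1
  T → 4
  σ[w='t'](T) → 1
  ρ[g/c](σ[w='t'](T)) → 1
  π[g](ρ[g/c](σ[w='t'](T))) → 1
  (σ[g<=2](π[g](R)) − π[g](ρ[g/c](σ[w='t'](T)))) → 1

|E| = 1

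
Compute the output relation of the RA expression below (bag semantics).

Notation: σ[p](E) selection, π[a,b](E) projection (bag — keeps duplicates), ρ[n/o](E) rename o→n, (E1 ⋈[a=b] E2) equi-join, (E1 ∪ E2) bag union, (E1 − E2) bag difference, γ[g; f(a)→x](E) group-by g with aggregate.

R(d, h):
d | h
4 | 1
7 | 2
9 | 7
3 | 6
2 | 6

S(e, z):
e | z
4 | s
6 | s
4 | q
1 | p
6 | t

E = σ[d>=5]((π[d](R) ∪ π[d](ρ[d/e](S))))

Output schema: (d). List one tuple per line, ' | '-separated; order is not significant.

Subexpression sizes:
  R → 5
  π[d](R) → 5
  S → 5
  ρ[d/e](S) → 5
  π[d](ρ[d/e](S)) → 5
  (π[d](R) ∪ π[d](ρ[d/e](S))) → 10
  σ[d>=5]((π[d](R) ∪ π[d](ρ[d/e](S)))) → 4

== RESULT ==
d
6
6
7
9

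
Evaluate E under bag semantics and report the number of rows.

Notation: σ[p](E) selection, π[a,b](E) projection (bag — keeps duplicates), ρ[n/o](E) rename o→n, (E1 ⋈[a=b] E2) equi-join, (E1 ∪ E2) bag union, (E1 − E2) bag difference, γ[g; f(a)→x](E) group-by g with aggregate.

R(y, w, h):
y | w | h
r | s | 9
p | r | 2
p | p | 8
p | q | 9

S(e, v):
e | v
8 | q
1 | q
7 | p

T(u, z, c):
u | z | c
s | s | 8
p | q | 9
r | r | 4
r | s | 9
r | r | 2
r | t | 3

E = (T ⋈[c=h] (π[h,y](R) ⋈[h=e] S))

Subexpression sizes:
  T → 6
  R → 4
  π[h,y](R) → 4
  S → 3
  (π[h,y](R) ⋈[h=e] S) → 1
  (T ⋈[c=h] (π[h,y](R) ⋈[h=e] S)) → 1

|E| = 1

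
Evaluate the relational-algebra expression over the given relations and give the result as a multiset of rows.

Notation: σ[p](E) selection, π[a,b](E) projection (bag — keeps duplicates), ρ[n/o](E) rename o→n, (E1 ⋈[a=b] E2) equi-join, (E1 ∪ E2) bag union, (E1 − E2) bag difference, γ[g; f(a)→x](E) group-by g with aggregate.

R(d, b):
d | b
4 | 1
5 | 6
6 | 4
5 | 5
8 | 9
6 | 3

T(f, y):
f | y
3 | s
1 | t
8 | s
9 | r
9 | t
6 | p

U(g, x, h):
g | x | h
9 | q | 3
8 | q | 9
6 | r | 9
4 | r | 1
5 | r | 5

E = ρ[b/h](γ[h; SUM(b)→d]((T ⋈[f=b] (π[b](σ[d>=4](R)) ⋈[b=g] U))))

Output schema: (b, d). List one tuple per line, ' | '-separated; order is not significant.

Stepwise |·|:
  T → 6
  R → 6
  σ[d>=4](R) → 6
  π[b](σ[d>=4](R)) → 6
  U → 5
  (π[b](σ[d>=4](R)) ⋈[b=g] U) → 4
  (T ⋈[f=b] (π[b](σ[d>=4](R)) ⋈[b=g] U)) → 3
  γ[h; SUM(b)→d]((T ⋈[f=b] (π[b](σ[d>=4](R)) ⋈[b=g] U))) → 2
  ρ[b/h](γ[h; SUM(b)→d]((T ⋈[f=b] (π[b](σ[d>=4](R)) ⋈[b=g] U)))) → 2

== RESULT ==
b | d
3 | 18
9 | 6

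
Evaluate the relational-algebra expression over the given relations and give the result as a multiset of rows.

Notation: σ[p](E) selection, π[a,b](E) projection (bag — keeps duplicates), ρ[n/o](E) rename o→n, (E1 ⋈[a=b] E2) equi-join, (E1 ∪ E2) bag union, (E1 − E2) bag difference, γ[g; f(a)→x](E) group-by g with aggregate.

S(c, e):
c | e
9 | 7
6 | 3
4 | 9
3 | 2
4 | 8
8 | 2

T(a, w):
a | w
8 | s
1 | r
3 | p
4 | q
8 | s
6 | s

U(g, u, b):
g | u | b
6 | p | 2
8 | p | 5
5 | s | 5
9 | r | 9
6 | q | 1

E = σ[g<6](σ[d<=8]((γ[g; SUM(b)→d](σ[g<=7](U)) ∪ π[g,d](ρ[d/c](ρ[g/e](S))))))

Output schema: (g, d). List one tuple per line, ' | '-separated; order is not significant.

Per-node cardinality:
  U → 5
  σ[g<=7](U) → 3
  γ[g; SUM(b)→d](σ[g<=7](U)) → 2
  S → 6
  ρ[g/e](S) → 6
  ρ[d/c](ρ[g/e](S)) → 6
  π[g,d](ρ[d/c](ρ[g/e](S))) → 6
  (γ[g; SUM(b)→d](σ[g<=7](U)) ∪ π[g,d](ρ[d/c](ρ[g/e](S)))) → 8
  σ[d<=8]((γ[g; SUM(b)→d](σ[g<=7](U)) ∪ π[g,d](ρ[d/c](ρ[g/e](S))))) → 7
  σ[g<6](σ[d<=8]((γ[g; SUM(b)→d](σ[g<=7](U)) ∪ π[g,d](ρ[d/c](ρ[g/e](S)))))) → 4

== RESULT ==
g | d
2 | 3
2 | 8
3 | 6
5 | 5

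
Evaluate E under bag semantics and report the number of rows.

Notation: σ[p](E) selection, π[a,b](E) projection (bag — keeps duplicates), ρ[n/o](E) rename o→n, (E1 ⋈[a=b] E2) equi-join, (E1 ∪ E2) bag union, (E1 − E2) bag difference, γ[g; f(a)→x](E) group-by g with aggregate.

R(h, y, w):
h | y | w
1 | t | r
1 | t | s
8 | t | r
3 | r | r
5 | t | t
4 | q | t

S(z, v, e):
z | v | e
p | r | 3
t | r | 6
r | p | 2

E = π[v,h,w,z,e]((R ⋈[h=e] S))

Stepwise |·|:
  R → 6
  S → 3
  (R ⋈[h=e] S) → 1
  π[v,h,w,z,e]((R ⋈[h=e] S)) → 1

|E| = 1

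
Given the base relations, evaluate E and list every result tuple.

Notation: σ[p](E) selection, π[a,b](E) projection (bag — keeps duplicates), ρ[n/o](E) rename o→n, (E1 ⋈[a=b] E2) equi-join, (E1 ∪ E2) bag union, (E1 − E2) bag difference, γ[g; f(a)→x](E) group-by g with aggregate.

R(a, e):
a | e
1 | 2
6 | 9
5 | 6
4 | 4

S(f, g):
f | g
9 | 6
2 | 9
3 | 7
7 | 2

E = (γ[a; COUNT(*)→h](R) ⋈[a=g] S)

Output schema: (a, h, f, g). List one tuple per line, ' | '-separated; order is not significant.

Stepwise |·|:
  R → 4
  γ[a; COUNT(*)→h](R) → 4
  S → 4
  (γ[a; COUNT(*)→h](R) ⋈[a=g] S) → 1

== RESULT ==
a | h | f | g
6 | 1 | 9 | 6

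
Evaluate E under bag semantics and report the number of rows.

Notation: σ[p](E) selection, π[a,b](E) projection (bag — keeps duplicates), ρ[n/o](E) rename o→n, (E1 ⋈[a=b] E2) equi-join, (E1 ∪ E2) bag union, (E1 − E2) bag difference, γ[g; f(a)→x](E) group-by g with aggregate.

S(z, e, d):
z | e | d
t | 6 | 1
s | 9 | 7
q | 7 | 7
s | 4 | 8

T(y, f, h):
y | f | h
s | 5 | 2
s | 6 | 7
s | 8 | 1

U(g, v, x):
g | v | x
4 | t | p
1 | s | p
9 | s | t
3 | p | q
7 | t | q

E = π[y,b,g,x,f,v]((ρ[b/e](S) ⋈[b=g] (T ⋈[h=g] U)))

Per-node cardinality:
  S → 4
  ρ[b/e](S) → 4
  T → 3
  U → 5
  (T ⋈[h=g] U) → 2
  (ρ[b/e](S) ⋈[b=g] (T ⋈[h=g] U)) → 1
  π[y,b,g,x,f,v]((ρ[b/e](S) ⋈[b=g] (T ⋈[h=g] U))) → 1

|E| = 1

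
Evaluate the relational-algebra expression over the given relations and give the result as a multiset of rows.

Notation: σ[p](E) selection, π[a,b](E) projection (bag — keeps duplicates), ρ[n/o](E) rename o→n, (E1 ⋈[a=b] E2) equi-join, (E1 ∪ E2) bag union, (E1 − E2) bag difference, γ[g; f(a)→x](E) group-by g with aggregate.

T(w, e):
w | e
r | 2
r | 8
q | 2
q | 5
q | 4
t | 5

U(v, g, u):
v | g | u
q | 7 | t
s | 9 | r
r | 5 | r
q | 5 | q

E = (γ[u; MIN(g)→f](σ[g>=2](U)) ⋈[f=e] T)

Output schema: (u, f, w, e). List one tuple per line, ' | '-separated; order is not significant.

Row counts bottom-up:
  U → 4
  σ[g>=2](U) → 4
  γ[u; MIN(g)→f](σ[g>=2](U)) → 3
  T → 6
  (γ[u; MIN(g)→f](σ[g>=2](U)) ⋈[f=e] T) → 4

== RESULT ==
u | f | w | e
q | 5 | q | 5
q | 5 | t | 5
r | 5 | q | 5
r | 5 | t | 5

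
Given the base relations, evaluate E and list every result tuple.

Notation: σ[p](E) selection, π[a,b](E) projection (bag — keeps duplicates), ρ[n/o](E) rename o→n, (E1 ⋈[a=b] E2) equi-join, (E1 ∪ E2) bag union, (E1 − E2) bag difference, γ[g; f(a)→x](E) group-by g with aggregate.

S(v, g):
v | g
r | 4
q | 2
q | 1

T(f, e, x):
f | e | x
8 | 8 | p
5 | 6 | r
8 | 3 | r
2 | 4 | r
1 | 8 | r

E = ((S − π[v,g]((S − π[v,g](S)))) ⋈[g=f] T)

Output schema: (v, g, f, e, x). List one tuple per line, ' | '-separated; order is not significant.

Row counts bottom-up:
  S → 3
  S → 3
  S → 3
  π[v,g](S) → 3
  (S − π[v,g](S)) → 0
  π[v,g]((S − π[v,g](S))) → 0
  (S − π[v,g]((S − π[v,g](S)))) → 3
  T → 5
  ((S − π[v,g]((S − π[v,g](S)))) ⋈[g=f] T) → 2

== RESULT ==
v | g | f | e | x
q | 1 | 1 | 8 | r
q | 2 | 2 | 4 | r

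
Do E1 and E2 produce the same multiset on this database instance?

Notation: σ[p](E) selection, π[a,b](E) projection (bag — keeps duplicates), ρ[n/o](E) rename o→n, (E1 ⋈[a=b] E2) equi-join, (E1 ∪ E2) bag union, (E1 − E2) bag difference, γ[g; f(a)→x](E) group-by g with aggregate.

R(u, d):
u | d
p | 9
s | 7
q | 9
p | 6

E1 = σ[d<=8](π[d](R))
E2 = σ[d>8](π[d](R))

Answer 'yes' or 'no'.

E1 subexpression sizes:
  R → 4
  π[d](R) → 4
  σ[d<=8](π[d](R)) → 2
E2 subexpression sizes:
  R → 4
  π[d](R) → 4
  σ[d>8](π[d](R)) → 2

E1 result:
d
6
7
E2 result:
d
9
9
Witness: (6,) appears 1× in E1 but 0× in E2.

no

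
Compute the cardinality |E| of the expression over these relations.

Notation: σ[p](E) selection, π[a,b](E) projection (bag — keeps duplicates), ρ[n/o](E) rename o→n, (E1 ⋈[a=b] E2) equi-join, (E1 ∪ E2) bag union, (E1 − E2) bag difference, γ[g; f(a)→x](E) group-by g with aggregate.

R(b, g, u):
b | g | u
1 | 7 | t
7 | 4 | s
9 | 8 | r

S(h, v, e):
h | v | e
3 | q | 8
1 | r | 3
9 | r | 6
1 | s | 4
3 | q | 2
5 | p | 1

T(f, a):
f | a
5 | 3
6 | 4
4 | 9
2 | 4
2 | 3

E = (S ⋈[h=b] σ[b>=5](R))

Per-node cardinality:
  S → 6
  R → 3
  σ[b>=5](R) → 2
  (S ⋈[h=b] σ[b>=5](R)) → 1

|E| = 1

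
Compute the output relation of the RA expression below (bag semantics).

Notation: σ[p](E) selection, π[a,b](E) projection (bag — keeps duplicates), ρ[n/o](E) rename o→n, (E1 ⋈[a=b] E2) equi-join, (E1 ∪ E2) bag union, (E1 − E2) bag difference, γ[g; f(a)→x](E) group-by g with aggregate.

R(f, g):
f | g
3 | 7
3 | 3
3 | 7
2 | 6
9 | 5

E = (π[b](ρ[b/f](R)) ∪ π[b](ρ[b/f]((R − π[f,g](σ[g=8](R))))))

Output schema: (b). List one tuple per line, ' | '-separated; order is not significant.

Per-node cardinality:
  R → 5
  ρ[b/f](R) → 5
  π[b](ρ[b/f](R)) → 5
  R → 5
  R → 5
  σ[g=8](R) → 0
  π[f,g](σ[g=8](R)) → 0
  (R − π[f,g](σ[g=8](R))) → 5
  ρ[b/f]((R − π[f,g](σ[g=8](R)))) → 5
  π[b](ρ[b/f]((R − π[f,g](σ[g=8](R))))) → 5
  (π[b](ρ[b/f](R)) ∪ π[b](ρ[b/f]((R − π[f,g](σ[g=8](R)))))) → 10

== RESULT ==
b
2
2
3
3
3
3
3
3
9
9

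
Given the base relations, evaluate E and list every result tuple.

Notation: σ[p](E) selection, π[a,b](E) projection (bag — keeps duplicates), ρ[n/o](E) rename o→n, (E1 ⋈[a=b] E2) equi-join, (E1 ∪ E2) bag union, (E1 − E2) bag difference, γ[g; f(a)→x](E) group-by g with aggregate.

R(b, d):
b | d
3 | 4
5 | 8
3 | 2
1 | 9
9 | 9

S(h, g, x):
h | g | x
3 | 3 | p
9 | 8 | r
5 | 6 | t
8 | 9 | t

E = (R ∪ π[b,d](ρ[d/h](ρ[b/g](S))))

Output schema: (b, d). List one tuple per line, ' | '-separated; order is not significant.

Subexpression sizes:
  R → 5
  S → 4
  ρ[b/g](S) → 4
  ρ[d/h](ρ[b/g](S)) → 4
  π[b,d](ρ[d/h](ρ[b/g](S))) → 4
  (R ∪ π[b,d](ρ[d/h](ρ[b/g](S)))) → 9

== RESULT ==
b | d
1 | 9
3 | 2
3 | 3
3 | 4
5 | 8
6 | 5
8 | 9
9 | 8
9 | 9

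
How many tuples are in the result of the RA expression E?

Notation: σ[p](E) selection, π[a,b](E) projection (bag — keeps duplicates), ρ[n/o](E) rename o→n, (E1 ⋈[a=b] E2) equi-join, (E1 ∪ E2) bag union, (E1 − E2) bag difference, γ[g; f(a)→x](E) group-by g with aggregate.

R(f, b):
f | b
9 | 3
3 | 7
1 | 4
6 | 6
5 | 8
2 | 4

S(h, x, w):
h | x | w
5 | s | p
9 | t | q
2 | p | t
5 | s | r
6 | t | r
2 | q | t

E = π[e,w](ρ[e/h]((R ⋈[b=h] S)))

Subexpression sizes:
  R → 6
  S → 6
  (R ⋈[b=h] S) → 1
  ρ[e/h]((R ⋈[b=h] S)) → 1
  π[e,w](ρ[e/h]((R ⋈[b=h] S))) → 1

|E| = 1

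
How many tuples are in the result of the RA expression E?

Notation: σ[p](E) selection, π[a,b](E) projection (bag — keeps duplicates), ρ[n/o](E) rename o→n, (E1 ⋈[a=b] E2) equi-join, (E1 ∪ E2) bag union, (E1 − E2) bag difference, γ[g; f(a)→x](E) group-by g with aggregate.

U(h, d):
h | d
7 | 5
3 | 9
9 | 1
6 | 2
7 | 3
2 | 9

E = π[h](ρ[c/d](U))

Row counts bottom-up:
  U → 6
  ρ[c/d](U) → 6
  π[h](ρ[c/d](U)) → 6

|E| = 6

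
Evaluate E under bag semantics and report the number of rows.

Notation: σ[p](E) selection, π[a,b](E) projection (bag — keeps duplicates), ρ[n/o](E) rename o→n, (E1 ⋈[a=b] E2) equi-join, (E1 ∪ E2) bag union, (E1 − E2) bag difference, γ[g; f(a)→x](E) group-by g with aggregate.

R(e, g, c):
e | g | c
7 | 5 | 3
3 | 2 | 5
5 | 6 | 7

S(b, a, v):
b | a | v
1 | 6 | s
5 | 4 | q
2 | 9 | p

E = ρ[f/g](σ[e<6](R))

Subexpression sizes:
  R → 3
  σ[e<6](R) → 2
  ρ[f/g](σ[e<6](R)) → 2

|E| = 2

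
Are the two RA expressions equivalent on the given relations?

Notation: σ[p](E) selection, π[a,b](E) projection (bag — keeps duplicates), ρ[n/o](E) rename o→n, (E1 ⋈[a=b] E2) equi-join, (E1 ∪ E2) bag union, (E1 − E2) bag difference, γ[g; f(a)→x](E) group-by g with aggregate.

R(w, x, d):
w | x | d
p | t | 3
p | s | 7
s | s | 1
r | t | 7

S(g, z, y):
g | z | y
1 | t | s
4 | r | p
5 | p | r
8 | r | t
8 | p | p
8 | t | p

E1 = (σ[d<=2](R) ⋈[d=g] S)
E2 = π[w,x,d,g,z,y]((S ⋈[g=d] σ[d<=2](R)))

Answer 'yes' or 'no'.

E1 per-node cardinality:
  R → 4
  σ[d<=2](R) → 1
  S → 6
  (σ[d<=2](R) ⋈[d=g] S) → 1
E2 per-node cardinality:
  S → 6
  R → 4
  σ[d<=2](R) → 1
  (S ⋈[g=d] σ[d<=2](R)) → 1
  π[w,x,d,g,z,y]((S ⋈[g=d] σ[d<=2](R))) → 1

E1 and E2 produce the same multiset:
w | x | d | g | z | y
s | s | 1 | 1 | t | s

yes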